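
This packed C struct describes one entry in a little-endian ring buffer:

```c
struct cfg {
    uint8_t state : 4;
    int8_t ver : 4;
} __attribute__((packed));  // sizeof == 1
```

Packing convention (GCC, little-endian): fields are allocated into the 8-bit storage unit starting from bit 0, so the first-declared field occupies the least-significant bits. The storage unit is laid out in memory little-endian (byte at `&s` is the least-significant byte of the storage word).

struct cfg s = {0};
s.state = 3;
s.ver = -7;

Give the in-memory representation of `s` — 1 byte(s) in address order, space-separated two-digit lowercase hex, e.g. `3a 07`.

93

state:4 = 3 → 0x3 << 0 → word 0x03
ver:4 = -7 → 0x9 << 4 → word 0x93
word = 0x93 → little-endian bytes:
  [0]=0x93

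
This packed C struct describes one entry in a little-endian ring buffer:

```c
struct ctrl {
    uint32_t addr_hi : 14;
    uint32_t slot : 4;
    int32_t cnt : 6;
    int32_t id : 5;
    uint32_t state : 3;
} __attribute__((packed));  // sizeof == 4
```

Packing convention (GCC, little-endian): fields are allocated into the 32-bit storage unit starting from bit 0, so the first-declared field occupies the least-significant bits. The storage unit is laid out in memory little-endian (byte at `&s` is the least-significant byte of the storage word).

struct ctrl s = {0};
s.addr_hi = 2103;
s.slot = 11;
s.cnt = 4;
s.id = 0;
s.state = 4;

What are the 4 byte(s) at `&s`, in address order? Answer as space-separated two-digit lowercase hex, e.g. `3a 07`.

addr_hi:14 = 2103 → 0x837 << 0 → word 0x00000837
slot:4 = 11 → 0xb << 14 → word 0x0002c837
cnt:6 = 4 → 0x4 << 18 → word 0x0012c837
id:5 = 0 → 0x0 << 24 → word 0x0012c837
state:3 = 4 → 0x4 << 29 → word 0x8012c837
word = 0x8012c837 → little-endian bytes:
  [0]=0x37  [1]=0xc8  [2]=0x12  [3]=0x80

37 c8 12 80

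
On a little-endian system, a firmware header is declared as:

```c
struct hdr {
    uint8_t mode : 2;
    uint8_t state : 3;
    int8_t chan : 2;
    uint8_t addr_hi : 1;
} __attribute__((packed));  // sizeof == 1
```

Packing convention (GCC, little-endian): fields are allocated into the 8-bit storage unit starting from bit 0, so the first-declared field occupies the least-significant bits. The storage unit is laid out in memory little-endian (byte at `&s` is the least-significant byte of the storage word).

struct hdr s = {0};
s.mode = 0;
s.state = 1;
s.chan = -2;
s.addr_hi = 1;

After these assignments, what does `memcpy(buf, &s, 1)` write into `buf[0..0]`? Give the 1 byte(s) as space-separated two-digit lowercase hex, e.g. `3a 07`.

c4

mode (2b) val=0 bits=0x0 at bit 0: 0x00
state (3b) val=1 bits=0x1 at bit 2: 0x04
chan (2b) val=-2 bits=0x2 at bit 5: 0x44
addr_hi (1b) val=1 bits=0x1 at bit 7: 0xc4
word = 0xc4 → little-endian bytes:
  [0]=0xc4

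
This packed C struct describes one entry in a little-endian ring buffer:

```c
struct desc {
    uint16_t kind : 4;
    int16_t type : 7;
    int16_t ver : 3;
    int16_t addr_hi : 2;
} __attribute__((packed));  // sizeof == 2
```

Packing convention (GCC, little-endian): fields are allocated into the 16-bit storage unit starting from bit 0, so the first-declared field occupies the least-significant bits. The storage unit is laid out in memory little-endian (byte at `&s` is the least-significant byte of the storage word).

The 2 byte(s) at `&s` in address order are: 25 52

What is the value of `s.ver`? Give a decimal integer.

[0]=0x25 [1]=0x52 (little-endian) → word 0x5225
kind [0+:4] = (word>>0) & 0xf = 5
type [4+:7] = (word>>4) & 0x7f = 34
ver [11+:3] = (word>>11) & 0x7 = 2  ←
addr_hi [14+:2] = (word>>14) & 0x3 = 1
ver signed 3b, MSB=0: value = 2

2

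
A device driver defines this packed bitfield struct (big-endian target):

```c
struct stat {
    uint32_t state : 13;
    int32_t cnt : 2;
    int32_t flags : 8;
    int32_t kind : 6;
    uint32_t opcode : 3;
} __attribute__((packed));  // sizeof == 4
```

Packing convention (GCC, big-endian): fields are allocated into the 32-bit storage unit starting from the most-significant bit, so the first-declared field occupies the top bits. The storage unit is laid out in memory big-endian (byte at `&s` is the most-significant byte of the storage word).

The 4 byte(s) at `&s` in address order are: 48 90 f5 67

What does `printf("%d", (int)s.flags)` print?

122

[0]=0x48 [1]=0x90 [2]=0xf5 [3]=0x67 (big-endian) → word 0x4890f567
state:13 @ bit 19 → (0x4890f567>>19)&0x1fff = 0x912
cnt:2 @ bit 17 → (0x4890f567>>17)&0x3 = 0x0
flags:8 @ bit 9 → (0x4890f567>>9)&0xff = 0x7a  ←
kind:6 @ bit 3 → (0x4890f567>>3)&0x3f = 0x2c
opcode:3 @ bit 0 → (0x4890f567>>0)&0x7 = 0x7
flags signed 8b, MSB=0: value = 122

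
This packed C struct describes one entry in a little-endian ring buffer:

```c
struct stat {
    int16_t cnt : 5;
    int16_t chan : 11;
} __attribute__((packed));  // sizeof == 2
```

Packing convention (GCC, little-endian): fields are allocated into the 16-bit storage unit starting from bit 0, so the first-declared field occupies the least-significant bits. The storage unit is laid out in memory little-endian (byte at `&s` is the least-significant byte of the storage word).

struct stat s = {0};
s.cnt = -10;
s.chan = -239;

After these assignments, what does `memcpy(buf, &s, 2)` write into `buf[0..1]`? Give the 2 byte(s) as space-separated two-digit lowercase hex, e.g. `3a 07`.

cnt:5 = -10 → 0x16 << 0 → word 0x0016
chan:11 = -239 → 0x711 << 5 → word 0xe236
word = 0xe236 → little-endian bytes:
  [0]=0x36  [1]=0xe2

36 e2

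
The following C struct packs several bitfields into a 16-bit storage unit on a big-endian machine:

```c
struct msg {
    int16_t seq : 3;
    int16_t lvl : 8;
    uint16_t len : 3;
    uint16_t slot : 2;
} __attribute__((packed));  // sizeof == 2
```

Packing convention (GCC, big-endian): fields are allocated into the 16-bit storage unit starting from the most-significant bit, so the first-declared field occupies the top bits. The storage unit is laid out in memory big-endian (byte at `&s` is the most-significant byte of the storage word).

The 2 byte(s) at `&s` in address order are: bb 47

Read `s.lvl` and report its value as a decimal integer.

[0]=0xbb [1]=0x47 (big-endian) → word 0xbb47
seq:3 @ bit 13 → (0xbb47>>13)&0x7 = 0x5
lvl:8 @ bit 5 → (0xbb47>>5)&0xff = 0xda  ←
len:3 @ bit 2 → (0xbb47>>2)&0x7 = 0x1
slot:2 @ bit 0 → (0xbb47>>0)&0x3 = 0x3
lvl signed 8b, MSB=1: 218 - 256 = -38

-38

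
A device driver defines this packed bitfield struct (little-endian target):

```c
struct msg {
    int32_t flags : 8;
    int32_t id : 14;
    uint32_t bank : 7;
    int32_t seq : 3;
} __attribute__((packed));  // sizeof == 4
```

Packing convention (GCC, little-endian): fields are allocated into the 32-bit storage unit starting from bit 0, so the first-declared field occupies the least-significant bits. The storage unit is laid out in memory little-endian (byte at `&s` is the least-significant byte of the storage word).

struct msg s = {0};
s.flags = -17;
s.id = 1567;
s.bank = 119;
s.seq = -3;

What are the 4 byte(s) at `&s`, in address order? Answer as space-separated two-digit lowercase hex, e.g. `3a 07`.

ef 1f c6 bd

flags (8b) val=-17 bits=0xef at bit 0: 0x000000ef
id (14b) val=1567 bits=0x61f at bit 8: 0x00061fef
bank (7b) val=119 bits=0x77 at bit 22: 0x1dc61fef
seq (3b) val=-3 bits=0x5 at bit 29: 0xbdc61fef
word = 0xbdc61fef → little-endian bytes:
  [0]=0xef  [1]=0x1f  [2]=0xc6  [3]=0xbd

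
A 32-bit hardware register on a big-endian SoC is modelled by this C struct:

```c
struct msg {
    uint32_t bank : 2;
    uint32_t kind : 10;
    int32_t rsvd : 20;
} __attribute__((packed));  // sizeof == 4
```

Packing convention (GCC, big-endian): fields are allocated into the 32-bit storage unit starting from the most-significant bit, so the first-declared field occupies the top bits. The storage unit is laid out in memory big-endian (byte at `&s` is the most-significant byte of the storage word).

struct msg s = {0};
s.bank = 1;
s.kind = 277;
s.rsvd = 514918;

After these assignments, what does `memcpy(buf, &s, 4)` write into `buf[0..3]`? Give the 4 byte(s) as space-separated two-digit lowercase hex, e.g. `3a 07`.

bank (2b) val=1 bits=0x1 at bit 30: 0x40000000
kind (10b) val=277 bits=0x115 at bit 20: 0x51500000
rsvd (20b) val=514918 bits=0x7db66 at bit 0: 0x5157db66
word = 0x5157db66 → big-endian bytes:
  [0]=0x51  [1]=0x57  [2]=0xdb  [3]=0x66

51 57 db 66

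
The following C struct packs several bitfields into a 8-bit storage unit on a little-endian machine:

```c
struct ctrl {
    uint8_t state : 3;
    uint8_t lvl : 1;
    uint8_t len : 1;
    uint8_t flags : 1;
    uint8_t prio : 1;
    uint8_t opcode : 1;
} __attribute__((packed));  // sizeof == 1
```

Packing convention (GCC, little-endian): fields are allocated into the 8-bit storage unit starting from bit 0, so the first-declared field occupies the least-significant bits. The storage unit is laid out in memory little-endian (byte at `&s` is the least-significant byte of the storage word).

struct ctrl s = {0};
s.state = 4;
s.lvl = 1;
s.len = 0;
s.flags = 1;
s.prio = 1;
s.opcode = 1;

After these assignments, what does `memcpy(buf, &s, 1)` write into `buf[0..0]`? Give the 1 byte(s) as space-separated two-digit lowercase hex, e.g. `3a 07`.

state (3b) val=4 bits=0x4 at bit 0: 0x04
lvl (1b) val=1 bits=0x1 at bit 3: 0x0c
len (1b) val=0 bits=0x0 at bit 4: 0x0c
flags (1b) val=1 bits=0x1 at bit 5: 0x2c
prio (1b) val=1 bits=0x1 at bit 6: 0x6c
opcode (1b) val=1 bits=0x1 at bit 7: 0xec
word = 0xec → little-endian bytes:
  [0]=0xec

ec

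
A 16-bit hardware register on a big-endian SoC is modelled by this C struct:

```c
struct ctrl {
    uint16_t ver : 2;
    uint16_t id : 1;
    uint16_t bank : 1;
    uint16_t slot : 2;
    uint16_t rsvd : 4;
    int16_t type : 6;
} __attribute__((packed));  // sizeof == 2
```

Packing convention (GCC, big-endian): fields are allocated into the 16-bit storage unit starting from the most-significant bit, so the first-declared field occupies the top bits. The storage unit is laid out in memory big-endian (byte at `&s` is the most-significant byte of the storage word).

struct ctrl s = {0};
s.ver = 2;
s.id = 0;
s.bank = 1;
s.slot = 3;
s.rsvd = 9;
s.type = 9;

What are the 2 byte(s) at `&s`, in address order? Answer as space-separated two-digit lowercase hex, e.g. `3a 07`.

9e 49

ver:2 = 2 → 0x2 << 14 → word 0x8000
id:1 = 0 → 0x0 << 13 → word 0x8000
bank:1 = 1 → 0x1 << 12 → word 0x9000
slot:2 = 3 → 0x3 << 10 → word 0x9c00
rsvd:4 = 9 → 0x9 << 6 → word 0x9e40
type:6 = 9 → 0x9 << 0 → word 0x9e49
word = 0x9e49 → big-endian bytes:
  [0]=0x9e  [1]=0x49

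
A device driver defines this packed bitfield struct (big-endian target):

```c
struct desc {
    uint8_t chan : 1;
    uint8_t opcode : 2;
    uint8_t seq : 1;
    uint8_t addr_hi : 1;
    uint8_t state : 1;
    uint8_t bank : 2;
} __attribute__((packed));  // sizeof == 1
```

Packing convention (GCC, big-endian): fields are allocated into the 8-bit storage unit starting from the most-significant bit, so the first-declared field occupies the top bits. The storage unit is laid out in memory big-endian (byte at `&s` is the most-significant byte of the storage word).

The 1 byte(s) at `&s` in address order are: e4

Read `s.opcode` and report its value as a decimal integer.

[0]=0xe4 (big-endian) → word 0xe4
chan:1 @ bit 7 → (0xe4>>7)&0x1 = 0x1
opcode:2 @ bit 5 → (0xe4>>5)&0x3 = 0x3  ←
seq:1 @ bit 4 → (0xe4>>4)&0x1 = 0x0
addr_hi:1 @ bit 3 → (0xe4>>3)&0x1 = 0x0
state:1 @ bit 2 → (0xe4>>2)&0x1 = 0x1
bank:2 @ bit 0 → (0xe4>>0)&0x3 = 0x0

3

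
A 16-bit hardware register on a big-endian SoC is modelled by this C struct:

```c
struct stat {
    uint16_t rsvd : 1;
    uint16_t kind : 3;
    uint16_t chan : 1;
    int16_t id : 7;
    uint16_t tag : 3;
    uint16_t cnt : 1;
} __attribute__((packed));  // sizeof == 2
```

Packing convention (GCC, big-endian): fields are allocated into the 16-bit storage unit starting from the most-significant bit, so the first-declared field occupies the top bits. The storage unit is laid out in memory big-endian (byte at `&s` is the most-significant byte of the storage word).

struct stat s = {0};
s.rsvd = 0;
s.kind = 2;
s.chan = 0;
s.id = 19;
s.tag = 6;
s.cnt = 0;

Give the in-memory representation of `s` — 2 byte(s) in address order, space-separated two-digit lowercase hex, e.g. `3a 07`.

21 3c

[15+:1] rsvd=0 & 0x1 = 0x0; word=0x0000
[12+:3] kind=2 & 0x7 = 0x2; word=0x2000
[11+:1] chan=0 & 0x1 = 0x0; word=0x2000
[4+:7] id=19 & 0x7f = 0x13; word=0x2130
[1+:3] tag=6 & 0x7 = 0x6; word=0x213c
[0+:1] cnt=0 & 0x1 = 0x0; word=0x213c
word = 0x213c → big-endian bytes:
  [0]=0x21  [1]=0x3c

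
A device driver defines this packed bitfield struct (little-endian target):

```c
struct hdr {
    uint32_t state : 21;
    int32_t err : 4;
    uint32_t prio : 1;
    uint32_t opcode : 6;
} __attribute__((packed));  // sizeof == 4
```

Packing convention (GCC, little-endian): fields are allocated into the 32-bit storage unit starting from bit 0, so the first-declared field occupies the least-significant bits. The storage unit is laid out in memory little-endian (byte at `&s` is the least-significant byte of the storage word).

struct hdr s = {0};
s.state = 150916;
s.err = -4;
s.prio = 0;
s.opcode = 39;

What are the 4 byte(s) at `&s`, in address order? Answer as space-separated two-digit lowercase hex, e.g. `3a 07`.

state:21 = 150916 → 0x24d84 << 0 → word 0x00024d84
err:4 = -4 → 0xc << 21 → word 0x01824d84
prio:1 = 0 → 0x0 << 25 → word 0x01824d84
opcode:6 = 39 → 0x27 << 26 → word 0x9d824d84
word = 0x9d824d84 → little-endian bytes:
  [0]=0x84  [1]=0x4d  [2]=0x82  [3]=0x9d

84 4d 82 9d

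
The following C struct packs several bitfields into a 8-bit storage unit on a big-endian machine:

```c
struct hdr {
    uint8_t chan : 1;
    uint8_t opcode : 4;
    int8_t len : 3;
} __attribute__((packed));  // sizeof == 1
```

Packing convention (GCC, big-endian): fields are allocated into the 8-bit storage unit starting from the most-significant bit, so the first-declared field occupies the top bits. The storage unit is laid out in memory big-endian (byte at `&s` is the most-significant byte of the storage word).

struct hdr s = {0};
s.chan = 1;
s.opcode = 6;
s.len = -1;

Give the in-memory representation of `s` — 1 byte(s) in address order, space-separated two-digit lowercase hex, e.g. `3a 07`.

chan:1 = 1 → 0x1 << 7 → word 0x80
opcode:4 = 6 → 0x6 << 3 → word 0xb0
len:3 = -1 → 0x7 << 0 → word 0xb7
word = 0xb7 → big-endian bytes:
  [0]=0xb7

b7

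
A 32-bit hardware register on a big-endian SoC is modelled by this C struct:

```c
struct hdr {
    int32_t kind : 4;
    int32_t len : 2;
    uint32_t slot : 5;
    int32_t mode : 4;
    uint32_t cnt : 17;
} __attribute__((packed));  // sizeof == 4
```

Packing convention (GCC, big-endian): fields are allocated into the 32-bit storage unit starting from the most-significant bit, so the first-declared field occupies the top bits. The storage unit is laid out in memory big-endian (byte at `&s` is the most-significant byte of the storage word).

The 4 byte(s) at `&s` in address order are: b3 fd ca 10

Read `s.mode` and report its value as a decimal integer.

-2

[0]=0xb3 [1]=0xfd [2]=0xca [3]=0x10 (big-endian) → word 0xb3fdca10
kind [28+:4] = (word>>28) & 0xf = 11
len [26+:2] = (word>>26) & 0x3 = 0
slot [21+:5] = (word>>21) & 0x1f = 31
mode [17+:4] = (word>>17) & 0xf = 14  ←
cnt [0+:17] = (word>>0) & 0x1ffff = 117264
mode signed 4b, MSB=1: 14 - 16 = -2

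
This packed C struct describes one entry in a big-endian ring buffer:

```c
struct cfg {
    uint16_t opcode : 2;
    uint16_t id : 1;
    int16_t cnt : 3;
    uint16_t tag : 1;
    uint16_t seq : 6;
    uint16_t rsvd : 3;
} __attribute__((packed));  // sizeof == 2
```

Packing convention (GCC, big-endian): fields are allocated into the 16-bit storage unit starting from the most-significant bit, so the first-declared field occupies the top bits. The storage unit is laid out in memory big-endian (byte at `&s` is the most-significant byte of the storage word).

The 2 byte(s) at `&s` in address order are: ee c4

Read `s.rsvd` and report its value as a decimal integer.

4

[0]=0xee [1]=0xc4 (big-endian) → word 0xeec4
opcode [14+:2] = (word>>14) & 0x3 = 3
id [13+:1] = (word>>13) & 0x1 = 1
cnt [10+:3] = (word>>10) & 0x7 = 3
tag [9+:1] = (word>>9) & 0x1 = 1
seq [3+:6] = (word>>3) & 0x3f = 24
rsvd [0+:3] = (word>>0) & 0x7 = 4  ←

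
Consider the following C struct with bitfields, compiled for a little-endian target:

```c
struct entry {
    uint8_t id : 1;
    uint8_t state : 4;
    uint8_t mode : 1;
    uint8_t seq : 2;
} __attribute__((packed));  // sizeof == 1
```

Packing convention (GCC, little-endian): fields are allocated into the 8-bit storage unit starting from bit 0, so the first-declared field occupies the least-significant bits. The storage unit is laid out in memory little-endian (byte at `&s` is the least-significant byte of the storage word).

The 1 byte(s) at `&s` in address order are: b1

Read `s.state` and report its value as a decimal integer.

[0]=0xb1 (little-endian) → word 0xb1
id:1 @ bit 0 → (0xb1>>0)&0x1 = 0x1
state:4 @ bit 1 → (0xb1>>1)&0xf = 0x8  ←
mode:1 @ bit 5 → (0xb1>>5)&0x1 = 0x1
seq:2 @ bit 6 → (0xb1>>6)&0x3 = 0x2

8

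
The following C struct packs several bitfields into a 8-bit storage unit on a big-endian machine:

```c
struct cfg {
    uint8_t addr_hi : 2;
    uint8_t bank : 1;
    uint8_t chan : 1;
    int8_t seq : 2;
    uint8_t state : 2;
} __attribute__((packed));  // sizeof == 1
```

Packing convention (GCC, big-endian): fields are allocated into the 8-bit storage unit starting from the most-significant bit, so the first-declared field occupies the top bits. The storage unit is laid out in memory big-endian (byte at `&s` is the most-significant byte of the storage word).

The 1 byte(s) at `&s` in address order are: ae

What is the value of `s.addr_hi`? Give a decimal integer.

2

[0]=0xae (big-endian) → word 0xae
addr_hi:2 @ bit 6 → (0xae>>6)&0x3 = 0x2  ←
bank:1 @ bit 5 → (0xae>>5)&0x1 = 0x1
chan:1 @ bit 4 → (0xae>>4)&0x1 = 0x0
seq:2 @ bit 2 → (0xae>>2)&0x3 = 0x3
state:2 @ bit 0 → (0xae>>0)&0x3 = 0x2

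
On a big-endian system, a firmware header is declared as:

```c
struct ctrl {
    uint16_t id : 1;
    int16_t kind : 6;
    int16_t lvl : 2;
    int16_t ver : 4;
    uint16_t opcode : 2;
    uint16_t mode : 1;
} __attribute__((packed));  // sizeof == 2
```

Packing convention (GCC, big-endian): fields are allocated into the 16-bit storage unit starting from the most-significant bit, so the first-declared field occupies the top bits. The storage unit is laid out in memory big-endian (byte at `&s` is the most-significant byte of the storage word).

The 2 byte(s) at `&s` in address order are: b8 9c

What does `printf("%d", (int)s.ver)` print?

3

[0]=0xb8 [1]=0x9c (big-endian) → word 0xb89c
id [15+:1] = (word>>15) & 0x1 = 1
kind [9+:6] = (word>>9) & 0x3f = 28
lvl [7+:2] = (word>>7) & 0x3 = 1
ver [3+:4] = (word>>3) & 0xf = 3  ←
opcode [1+:2] = (word>>1) & 0x3 = 2
mode [0+:1] = (word>>0) & 0x1 = 0
ver signed 4b, MSB=0: value = 3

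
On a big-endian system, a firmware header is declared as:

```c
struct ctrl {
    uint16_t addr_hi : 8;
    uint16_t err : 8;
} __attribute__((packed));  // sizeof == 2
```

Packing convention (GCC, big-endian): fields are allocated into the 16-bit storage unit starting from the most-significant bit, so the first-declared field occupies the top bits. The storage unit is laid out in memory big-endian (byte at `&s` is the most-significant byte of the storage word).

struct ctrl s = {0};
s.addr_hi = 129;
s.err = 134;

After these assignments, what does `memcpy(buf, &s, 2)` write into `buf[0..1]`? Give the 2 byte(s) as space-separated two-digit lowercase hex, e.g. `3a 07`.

addr_hi:8 = 129 → 0x81 << 8 → word 0x8100
err:8 = 134 → 0x86 << 0 → word 0x8186
word = 0x8186 → big-endian bytes:
  [0]=0x81  [1]=0x86

81 86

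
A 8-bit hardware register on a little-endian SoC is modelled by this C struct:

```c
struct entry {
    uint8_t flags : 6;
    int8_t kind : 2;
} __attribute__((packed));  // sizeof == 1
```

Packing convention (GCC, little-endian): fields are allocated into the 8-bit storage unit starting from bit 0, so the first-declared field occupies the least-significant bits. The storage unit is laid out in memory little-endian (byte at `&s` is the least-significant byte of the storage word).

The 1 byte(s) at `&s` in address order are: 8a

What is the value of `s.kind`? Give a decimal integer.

[0]=0x8a (little-endian) → word 0x8a
flags:6 @ bit 0 → (0x8a>>0)&0x3f = 0xa
kind:2 @ bit 6 → (0x8a>>6)&0x3 = 0x2  ←
kind signed 2b, MSB=1: 2 - 4 = -2

-2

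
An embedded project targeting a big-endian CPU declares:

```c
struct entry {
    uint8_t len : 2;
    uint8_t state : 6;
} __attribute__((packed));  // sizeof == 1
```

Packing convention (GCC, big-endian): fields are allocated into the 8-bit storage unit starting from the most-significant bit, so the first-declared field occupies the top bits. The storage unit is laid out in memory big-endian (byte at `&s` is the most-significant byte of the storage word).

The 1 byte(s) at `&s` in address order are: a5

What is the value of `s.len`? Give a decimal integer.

2

[0]=0xa5 (big-endian) → word 0xa5
len [6+:2] = (word>>6) & 0x3 = 2  ←
state [0+:6] = (word>>0) & 0x3f = 37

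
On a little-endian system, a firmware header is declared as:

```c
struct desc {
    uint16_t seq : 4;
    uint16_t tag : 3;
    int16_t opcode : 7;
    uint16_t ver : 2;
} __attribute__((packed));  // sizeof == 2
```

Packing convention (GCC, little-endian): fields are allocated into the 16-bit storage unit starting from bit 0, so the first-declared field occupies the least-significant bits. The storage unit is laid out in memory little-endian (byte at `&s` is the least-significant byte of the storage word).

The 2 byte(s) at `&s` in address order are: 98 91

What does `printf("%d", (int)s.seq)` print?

8

[0]=0x98 [1]=0x91 (little-endian) → word 0x9198
seq [0+:4] = (word>>0) & 0xf = 8  ←
tag [4+:3] = (word>>4) & 0x7 = 1
opcode [7+:7] = (word>>7) & 0x7f = 35
ver [14+:2] = (word>>14) & 0x3 = 2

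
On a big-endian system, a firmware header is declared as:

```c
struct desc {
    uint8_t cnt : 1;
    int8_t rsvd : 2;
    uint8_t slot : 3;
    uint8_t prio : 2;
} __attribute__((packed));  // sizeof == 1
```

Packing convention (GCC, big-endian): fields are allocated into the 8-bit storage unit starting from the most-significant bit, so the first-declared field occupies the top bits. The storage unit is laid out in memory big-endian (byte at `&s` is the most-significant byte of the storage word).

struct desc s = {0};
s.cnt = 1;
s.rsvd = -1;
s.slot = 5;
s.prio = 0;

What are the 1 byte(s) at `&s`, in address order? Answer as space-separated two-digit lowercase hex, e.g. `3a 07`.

f4

cnt (1b) val=1 bits=0x1 at bit 7: 0x80
rsvd (2b) val=-1 bits=0x3 at bit 5: 0xe0
slot (3b) val=5 bits=0x5 at bit 2: 0xf4
prio (2b) val=0 bits=0x0 at bit 0: 0xf4
word = 0xf4 → big-endian bytes:
  [0]=0xf4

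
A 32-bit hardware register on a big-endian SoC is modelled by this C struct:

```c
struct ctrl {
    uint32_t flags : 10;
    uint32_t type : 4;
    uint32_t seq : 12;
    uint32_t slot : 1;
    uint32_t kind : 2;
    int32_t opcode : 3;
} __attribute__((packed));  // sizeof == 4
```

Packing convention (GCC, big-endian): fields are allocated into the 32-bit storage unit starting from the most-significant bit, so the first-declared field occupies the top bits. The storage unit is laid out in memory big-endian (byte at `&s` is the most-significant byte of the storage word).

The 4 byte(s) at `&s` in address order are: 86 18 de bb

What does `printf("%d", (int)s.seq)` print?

890

[0]=0x86 [1]=0x18 [2]=0xde [3]=0xbb (big-endian) → word 0x8618debb
flags [22+:10] = (word>>22) & 0x3ff = 536
type [18+:4] = (word>>18) & 0xf = 6
seq [6+:12] = (word>>6) & 0xfff = 890  ←
slot [5+:1] = (word>>5) & 0x1 = 1
kind [3+:2] = (word>>3) & 0x3 = 3
opcode [0+:3] = (word>>0) & 0x7 = 3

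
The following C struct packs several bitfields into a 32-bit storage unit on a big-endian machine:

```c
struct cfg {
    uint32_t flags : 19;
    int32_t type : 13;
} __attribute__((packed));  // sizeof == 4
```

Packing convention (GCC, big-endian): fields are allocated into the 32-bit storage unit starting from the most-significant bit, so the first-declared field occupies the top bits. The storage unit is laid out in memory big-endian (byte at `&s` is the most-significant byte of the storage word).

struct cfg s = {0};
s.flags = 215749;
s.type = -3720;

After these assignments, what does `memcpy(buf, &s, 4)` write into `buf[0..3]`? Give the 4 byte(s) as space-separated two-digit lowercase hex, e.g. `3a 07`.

69 58 b1 78

flags (19b) val=215749 bits=0x34ac5 at bit 13: 0x6958a000
type (13b) val=-3720 bits=0x1178 at bit 0: 0x6958b178
word = 0x6958b178 → big-endian bytes:
  [0]=0x69  [1]=0x58  [2]=0xb1  [3]=0x78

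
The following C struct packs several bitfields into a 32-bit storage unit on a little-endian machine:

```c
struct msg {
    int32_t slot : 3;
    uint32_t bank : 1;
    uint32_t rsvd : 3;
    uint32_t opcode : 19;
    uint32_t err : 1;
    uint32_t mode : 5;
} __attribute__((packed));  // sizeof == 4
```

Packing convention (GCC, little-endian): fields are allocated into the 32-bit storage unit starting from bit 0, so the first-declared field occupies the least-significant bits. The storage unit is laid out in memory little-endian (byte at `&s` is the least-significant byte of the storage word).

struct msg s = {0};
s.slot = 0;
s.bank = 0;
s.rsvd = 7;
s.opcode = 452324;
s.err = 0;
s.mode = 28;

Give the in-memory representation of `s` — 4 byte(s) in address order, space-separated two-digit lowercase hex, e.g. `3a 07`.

slot (3b) val=0 bits=0x0 at bit 0: 0x00000000
bank (1b) val=0 bits=0x0 at bit 3: 0x00000000
rsvd (3b) val=7 bits=0x7 at bit 4: 0x00000070
opcode (19b) val=452324 bits=0x6e6e4 at bit 7: 0x03737270
err (1b) val=0 bits=0x0 at bit 26: 0x03737270
mode (5b) val=28 bits=0x1c at bit 27: 0xe3737270
word = 0xe3737270 → little-endian bytes:
  [0]=0x70  [1]=0x72  [2]=0x73  [3]=0xe3

70 72 73 e3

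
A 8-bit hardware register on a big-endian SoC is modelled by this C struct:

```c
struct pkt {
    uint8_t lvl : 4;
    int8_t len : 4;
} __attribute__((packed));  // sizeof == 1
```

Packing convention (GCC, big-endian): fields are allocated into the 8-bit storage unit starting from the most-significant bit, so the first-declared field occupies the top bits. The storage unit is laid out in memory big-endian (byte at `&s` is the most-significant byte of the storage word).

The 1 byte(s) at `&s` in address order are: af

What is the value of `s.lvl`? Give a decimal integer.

[0]=0xaf (big-endian) → word 0xaf
lvl:4 @ bit 4 → (0xaf>>4)&0xf = 0xa  ←
len:4 @ bit 0 → (0xaf>>0)&0xf = 0xf

10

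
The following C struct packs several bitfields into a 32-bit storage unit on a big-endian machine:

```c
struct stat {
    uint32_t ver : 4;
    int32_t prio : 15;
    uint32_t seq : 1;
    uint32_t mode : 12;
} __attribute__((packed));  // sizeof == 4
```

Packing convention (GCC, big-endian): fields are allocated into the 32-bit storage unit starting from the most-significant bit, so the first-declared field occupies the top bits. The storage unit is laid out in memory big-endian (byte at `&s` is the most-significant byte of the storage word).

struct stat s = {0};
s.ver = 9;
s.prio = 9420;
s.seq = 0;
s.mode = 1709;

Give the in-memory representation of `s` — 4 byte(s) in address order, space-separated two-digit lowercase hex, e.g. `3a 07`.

ver:4 = 9 → 0x9 << 28 → word 0x90000000
prio:15 = 9420 → 0x24cc << 13 → word 0x94998000
seq:1 = 0 → 0x0 << 12 → word 0x94998000
mode:12 = 1709 → 0x6ad << 0 → word 0x949986ad
word = 0x949986ad → big-endian bytes:
  [0]=0x94  [1]=0x99  [2]=0x86  [3]=0xad

94 99 86 ad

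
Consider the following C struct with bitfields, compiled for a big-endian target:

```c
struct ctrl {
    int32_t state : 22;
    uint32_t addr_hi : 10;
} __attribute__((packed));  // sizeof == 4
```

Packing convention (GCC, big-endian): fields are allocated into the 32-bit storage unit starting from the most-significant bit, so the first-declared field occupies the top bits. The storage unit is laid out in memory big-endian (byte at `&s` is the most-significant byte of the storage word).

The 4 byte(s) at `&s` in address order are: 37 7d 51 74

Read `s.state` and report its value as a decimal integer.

909140

[0]=0x37 [1]=0x7d [2]=0x51 [3]=0x74 (big-endian) → word 0x377d5174
state [10+:22] = (word>>10) & 0x3fffff = 909140  ←
addr_hi [0+:10] = (word>>0) & 0x3ff = 372
state signed 22b, MSB=0: value = 909140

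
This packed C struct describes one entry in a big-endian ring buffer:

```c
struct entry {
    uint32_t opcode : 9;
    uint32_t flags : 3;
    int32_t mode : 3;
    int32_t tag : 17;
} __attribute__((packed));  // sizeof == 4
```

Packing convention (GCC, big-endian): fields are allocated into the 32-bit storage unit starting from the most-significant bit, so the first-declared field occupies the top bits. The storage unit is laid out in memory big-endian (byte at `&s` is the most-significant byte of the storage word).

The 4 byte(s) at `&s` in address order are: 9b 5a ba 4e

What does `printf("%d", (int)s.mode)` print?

[0]=0x9b [1]=0x5a [2]=0xba [3]=0x4e (big-endian) → word 0x9b5aba4e
opcode [23+:9] = (word>>23) & 0x1ff = 310
flags [20+:3] = (word>>20) & 0x7 = 5
mode [17+:3] = (word>>17) & 0x7 = 5  ←
tag [0+:17] = (word>>0) & 0x1ffff = 47694
mode signed 3b, MSB=1: 5 - 8 = -3

-3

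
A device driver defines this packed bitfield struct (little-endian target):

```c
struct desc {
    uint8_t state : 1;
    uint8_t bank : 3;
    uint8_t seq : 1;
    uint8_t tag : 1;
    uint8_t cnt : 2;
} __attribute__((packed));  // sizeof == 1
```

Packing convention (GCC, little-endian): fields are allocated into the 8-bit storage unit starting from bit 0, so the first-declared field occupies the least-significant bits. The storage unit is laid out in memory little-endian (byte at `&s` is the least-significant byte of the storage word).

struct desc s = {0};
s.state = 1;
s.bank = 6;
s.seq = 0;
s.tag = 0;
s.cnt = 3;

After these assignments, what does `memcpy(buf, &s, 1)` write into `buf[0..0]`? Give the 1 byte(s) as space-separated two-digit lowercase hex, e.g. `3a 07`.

cd

[0+:1] state=1 & 0x1 = 0x1; word=0x01
[1+:3] bank=6 & 0x7 = 0x6; word=0x0d
[4+:1] seq=0 & 0x1 = 0x0; word=0x0d
[5+:1] tag=0 & 0x1 = 0x0; word=0x0d
[6+:2] cnt=3 & 0x3 = 0x3; word=0xcd
word = 0xcd → little-endian bytes:
  [0]=0xcd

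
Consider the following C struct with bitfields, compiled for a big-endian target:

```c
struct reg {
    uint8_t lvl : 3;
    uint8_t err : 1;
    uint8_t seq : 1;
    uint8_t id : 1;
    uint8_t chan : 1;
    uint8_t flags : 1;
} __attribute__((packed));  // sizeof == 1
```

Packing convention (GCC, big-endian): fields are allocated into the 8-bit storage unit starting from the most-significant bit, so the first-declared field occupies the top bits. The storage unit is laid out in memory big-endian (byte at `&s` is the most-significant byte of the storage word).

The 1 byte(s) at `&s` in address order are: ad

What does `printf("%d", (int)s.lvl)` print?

5

[0]=0xad (big-endian) → word 0xad
lvl [5+:3] = (word>>5) & 0x7 = 5  ←
err [4+:1] = (word>>4) & 0x1 = 0
seq [3+:1] = (word>>3) & 0x1 = 1
id [2+:1] = (word>>2) & 0x1 = 1
chan [1+:1] = (word>>1) & 0x1 = 0
flags [0+:1] = (word>>0) & 0x1 = 1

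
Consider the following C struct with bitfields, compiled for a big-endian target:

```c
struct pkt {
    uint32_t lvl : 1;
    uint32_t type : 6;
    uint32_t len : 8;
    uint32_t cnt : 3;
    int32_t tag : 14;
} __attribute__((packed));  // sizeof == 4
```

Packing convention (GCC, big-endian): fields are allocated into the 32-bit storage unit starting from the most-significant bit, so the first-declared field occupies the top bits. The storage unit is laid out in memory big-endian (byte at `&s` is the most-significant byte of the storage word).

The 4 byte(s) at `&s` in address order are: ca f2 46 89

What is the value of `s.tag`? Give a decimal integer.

[0]=0xca [1]=0xf2 [2]=0x46 [3]=0x89 (big-endian) → word 0xcaf24689
lvl:1 @ bit 31 → (0xcaf24689>>31)&0x1 = 0x1
type:6 @ bit 25 → (0xcaf24689>>25)&0x3f = 0x25
len:8 @ bit 17 → (0xcaf24689>>17)&0xff = 0x79
cnt:3 @ bit 14 → (0xcaf24689>>14)&0x7 = 0x1
tag:14 @ bit 0 → (0xcaf24689>>0)&0x3fff = 0x689  ←
tag signed 14b, MSB=0: value = 1673

1673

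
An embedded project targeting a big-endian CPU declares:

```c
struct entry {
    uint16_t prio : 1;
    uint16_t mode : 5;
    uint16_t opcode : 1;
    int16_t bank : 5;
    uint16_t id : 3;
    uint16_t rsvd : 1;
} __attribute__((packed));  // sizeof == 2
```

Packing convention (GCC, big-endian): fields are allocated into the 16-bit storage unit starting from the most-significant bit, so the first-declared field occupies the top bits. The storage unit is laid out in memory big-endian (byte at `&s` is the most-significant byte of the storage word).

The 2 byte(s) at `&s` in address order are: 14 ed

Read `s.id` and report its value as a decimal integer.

6

[0]=0x14 [1]=0xed (big-endian) → word 0x14ed
prio:1 @ bit 15 → (0x14ed>>15)&0x1 = 0x0
mode:5 @ bit 10 → (0x14ed>>10)&0x1f = 0x5
opcode:1 @ bit 9 → (0x14ed>>9)&0x1 = 0x0
bank:5 @ bit 4 → (0x14ed>>4)&0x1f = 0xe
id:3 @ bit 1 → (0x14ed>>1)&0x7 = 0x6  ←
rsvd:1 @ bit 0 → (0x14ed>>0)&0x1 = 0x1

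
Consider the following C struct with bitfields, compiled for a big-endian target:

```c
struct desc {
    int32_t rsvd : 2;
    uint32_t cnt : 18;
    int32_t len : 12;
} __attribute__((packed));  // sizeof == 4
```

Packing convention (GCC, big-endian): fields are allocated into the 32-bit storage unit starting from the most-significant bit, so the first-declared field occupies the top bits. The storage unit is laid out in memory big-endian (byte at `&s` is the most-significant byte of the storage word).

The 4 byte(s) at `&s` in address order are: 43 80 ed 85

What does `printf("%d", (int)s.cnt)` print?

14350

[0]=0x43 [1]=0x80 [2]=0xed [3]=0x85 (big-endian) → word 0x4380ed85
rsvd [30+:2] = (word>>30) & 0x3 = 1
cnt [12+:18] = (word>>12) & 0x3ffff = 14350  ←
len [0+:12] = (word>>0) & 0xfff = 3461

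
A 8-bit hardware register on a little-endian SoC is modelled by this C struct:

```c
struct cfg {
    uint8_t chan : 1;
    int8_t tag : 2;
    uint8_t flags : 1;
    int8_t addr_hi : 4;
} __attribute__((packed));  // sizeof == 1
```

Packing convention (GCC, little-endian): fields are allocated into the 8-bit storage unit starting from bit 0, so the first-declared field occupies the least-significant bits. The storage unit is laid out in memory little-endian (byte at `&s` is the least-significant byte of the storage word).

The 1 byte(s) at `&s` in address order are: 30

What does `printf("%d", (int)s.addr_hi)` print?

[0]=0x30 (little-endian) → word 0x30
chan [0+:1] = (word>>0) & 0x1 = 0
tag [1+:2] = (word>>1) & 0x3 = 0
flags [3+:1] = (word>>3) & 0x1 = 0
addr_hi [4+:4] = (word>>4) & 0xf = 3  ←
addr_hi signed 4b, MSB=0: value = 3

3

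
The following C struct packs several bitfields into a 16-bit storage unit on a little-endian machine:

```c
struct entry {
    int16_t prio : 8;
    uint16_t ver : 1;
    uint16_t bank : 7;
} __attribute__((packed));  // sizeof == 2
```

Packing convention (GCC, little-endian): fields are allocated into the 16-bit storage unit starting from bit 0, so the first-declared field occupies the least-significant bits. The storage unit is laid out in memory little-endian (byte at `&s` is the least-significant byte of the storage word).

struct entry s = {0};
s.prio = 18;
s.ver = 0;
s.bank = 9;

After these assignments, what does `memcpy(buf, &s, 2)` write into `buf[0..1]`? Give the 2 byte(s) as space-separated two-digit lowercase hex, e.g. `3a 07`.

prio (8b) val=18 bits=0x12 at bit 0: 0x0012
ver (1b) val=0 bits=0x0 at bit 8: 0x0012
bank (7b) val=9 bits=0x9 at bit 9: 0x1212
word = 0x1212 → little-endian bytes:
  [0]=0x12  [1]=0x12

12 12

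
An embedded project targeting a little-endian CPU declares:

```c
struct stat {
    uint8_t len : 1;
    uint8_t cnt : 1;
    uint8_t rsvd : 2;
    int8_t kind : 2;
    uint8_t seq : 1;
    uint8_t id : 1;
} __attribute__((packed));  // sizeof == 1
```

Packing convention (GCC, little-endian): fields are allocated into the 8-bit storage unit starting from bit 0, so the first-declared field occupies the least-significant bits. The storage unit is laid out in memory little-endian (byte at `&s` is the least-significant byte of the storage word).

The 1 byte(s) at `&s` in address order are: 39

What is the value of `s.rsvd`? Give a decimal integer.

2

[0]=0x39 (little-endian) → word 0x39
len:1 @ bit 0 → (0x39>>0)&0x1 = 0x1
cnt:1 @ bit 1 → (0x39>>1)&0x1 = 0x0
rsvd:2 @ bit 2 → (0x39>>2)&0x3 = 0x2  ←
kind:2 @ bit 4 → (0x39>>4)&0x3 = 0x3
seq:1 @ bit 6 → (0x39>>6)&0x1 = 0x0
id:1 @ bit 7 → (0x39>>7)&0x1 = 0x0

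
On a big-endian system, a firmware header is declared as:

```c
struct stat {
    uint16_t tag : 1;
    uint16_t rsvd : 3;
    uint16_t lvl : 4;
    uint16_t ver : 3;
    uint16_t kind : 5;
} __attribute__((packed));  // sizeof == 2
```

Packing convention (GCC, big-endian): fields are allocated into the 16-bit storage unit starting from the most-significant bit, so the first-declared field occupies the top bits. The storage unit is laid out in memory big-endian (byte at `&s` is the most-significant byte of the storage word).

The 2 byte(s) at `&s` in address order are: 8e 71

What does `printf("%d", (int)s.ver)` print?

[0]=0x8e [1]=0x71 (big-endian) → word 0x8e71
tag [15+:1] = (word>>15) & 0x1 = 1
rsvd [12+:3] = (word>>12) & 0x7 = 0
lvl [8+:4] = (word>>8) & 0xf = 14
ver [5+:3] = (word>>5) & 0x7 = 3  ←
kind [0+:5] = (word>>0) & 0x1f = 17

3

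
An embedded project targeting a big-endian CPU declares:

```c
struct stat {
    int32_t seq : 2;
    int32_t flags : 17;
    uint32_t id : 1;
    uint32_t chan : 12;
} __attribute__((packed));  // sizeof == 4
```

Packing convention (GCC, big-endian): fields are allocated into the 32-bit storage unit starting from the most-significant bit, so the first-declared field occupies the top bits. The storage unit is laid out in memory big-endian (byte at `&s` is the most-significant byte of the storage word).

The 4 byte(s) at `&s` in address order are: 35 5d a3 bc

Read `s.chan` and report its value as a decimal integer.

956

[0]=0x35 [1]=0x5d [2]=0xa3 [3]=0xbc (big-endian) → word 0x355da3bc
seq [30+:2] = (word>>30) & 0x3 = 0
flags [13+:17] = (word>>13) & 0x1ffff = 109293
id [12+:1] = (word>>12) & 0x1 = 0
chan [0+:12] = (word>>0) & 0xfff = 956  ←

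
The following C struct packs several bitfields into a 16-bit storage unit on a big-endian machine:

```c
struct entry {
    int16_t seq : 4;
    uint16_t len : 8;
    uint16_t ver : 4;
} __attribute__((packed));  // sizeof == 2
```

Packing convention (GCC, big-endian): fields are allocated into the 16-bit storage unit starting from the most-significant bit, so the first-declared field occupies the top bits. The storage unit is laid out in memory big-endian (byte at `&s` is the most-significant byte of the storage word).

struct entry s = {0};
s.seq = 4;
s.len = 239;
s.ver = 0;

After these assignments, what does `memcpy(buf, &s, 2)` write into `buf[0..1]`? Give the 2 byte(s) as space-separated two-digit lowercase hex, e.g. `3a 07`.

seq:4 = 4 → 0x4 << 12 → word 0x4000
len:8 = 239 → 0xef << 4 → word 0x4ef0
ver:4 = 0 → 0x0 << 0 → word 0x4ef0
word = 0x4ef0 → big-endian bytes:
  [0]=0x4e  [1]=0xf0

4e f0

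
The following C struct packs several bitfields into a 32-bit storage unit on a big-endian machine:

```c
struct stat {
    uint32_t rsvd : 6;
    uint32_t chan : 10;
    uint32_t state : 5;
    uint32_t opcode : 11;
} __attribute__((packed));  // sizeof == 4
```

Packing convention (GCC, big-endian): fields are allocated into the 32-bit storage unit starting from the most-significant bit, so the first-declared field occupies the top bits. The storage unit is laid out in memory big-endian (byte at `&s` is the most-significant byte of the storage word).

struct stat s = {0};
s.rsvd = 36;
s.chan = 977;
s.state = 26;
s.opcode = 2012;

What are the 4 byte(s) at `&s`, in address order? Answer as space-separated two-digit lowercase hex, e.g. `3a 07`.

rsvd (6b) val=36 bits=0x24 at bit 26: 0x90000000
chan (10b) val=977 bits=0x3d1 at bit 16: 0x93d10000
state (5b) val=26 bits=0x1a at bit 11: 0x93d1d000
opcode (11b) val=2012 bits=0x7dc at bit 0: 0x93d1d7dc
word = 0x93d1d7dc → big-endian bytes:
  [0]=0x93  [1]=0xd1  [2]=0xd7  [3]=0xdc

93 d1 d7 dc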